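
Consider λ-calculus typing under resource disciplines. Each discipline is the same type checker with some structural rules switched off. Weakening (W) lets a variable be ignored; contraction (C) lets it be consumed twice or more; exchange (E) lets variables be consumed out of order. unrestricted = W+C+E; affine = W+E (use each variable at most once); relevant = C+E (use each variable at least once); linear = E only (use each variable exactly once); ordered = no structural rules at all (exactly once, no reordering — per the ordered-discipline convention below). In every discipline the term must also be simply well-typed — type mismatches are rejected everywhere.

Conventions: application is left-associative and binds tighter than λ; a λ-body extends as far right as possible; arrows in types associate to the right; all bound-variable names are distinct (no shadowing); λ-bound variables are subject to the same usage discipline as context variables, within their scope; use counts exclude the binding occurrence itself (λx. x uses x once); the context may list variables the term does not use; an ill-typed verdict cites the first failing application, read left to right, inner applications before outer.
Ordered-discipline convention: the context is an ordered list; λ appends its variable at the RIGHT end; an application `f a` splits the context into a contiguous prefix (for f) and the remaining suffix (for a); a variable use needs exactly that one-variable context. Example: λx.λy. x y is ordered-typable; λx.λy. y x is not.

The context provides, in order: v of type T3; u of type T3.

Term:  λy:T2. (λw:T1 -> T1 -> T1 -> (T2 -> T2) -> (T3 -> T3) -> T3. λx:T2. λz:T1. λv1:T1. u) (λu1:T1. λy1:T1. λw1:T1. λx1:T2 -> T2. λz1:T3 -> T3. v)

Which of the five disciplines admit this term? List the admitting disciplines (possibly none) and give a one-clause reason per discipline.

admitting disciplines: affine, unrestricted
variable uses: v ×1, u ×1, y (bound) ×0, w (bound) ×0, x (bound) ×0, z (bound) ×0, v1 (bound) ×0, u1 (bound) ×0, y1 (bound) ×0, w1 (bound) ×0, x1 (bound) ×0, z1 (bound) ×0
use order (left to right): u, v
typing: the term checks, with type T2 -> T2 -> T1 -> T1 -> T3
ordered: ✗, y, w, x, z, v1, u1, y1, w1, x1, z1 never used (weakening)
linear: ✗, y, w, x, z, v1, u1, y1, w1, x1, z1 never used (weakening)
affine: ✓, none of v, u, y, w, x, z, v1, u1, y1, w1, x1, z1 used more than once
relevant: ✗, y, w, x, z, v1, u1, y1, w1, x1, z1 never used (weakening)
unrestricted: ✓, well-typed at T2 -> T2 -> T1 -> T1 -> T3; no restrictions here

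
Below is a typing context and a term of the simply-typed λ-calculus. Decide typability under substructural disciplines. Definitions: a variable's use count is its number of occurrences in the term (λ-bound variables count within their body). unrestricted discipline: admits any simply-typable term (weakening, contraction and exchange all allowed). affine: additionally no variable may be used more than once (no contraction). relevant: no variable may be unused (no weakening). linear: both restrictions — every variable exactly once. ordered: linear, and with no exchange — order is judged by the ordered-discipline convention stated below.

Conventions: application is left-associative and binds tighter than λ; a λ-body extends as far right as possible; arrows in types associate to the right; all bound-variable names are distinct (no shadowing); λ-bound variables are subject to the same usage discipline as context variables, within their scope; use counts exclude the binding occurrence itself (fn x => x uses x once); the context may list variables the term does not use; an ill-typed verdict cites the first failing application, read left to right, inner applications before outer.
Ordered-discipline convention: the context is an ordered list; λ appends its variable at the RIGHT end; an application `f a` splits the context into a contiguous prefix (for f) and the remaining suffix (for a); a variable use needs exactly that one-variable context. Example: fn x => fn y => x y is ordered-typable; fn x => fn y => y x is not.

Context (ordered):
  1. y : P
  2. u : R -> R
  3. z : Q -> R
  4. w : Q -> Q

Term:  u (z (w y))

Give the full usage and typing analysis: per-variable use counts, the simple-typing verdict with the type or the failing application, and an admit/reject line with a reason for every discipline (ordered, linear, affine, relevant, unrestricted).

usage: y=1, u=1, z=1, w=1
left-to-right use order: u, z, w, y
typing: ill-typed: argument of type P where Q is required
ordered: ✗, the type mismatch rejects it
linear: ✗, not simply typable
affine: ✗, fails simple typing
relevant: ✗, a type mismatch blocks all five
unrestricted: ✗, the type mismatch rejects it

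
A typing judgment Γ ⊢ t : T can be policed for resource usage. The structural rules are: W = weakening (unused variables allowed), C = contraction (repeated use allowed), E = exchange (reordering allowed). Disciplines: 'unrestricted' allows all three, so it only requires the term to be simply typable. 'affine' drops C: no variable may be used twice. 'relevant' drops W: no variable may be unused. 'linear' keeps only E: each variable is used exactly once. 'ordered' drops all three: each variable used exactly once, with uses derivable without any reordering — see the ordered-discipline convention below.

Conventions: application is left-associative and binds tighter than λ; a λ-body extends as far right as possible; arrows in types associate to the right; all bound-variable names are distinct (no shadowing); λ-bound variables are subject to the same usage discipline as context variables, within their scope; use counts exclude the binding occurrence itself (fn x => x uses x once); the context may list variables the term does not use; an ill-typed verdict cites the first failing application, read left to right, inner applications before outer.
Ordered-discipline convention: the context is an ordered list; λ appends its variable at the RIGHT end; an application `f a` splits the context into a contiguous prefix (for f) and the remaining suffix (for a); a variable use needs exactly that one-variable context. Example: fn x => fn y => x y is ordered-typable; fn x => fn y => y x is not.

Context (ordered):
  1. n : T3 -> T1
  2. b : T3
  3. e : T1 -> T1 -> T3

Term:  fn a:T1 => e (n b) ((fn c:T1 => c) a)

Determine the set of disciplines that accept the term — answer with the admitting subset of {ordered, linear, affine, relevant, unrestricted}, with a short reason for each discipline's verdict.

admitting disciplines: linear, affine, relevant, unrestricted
use counts: n: 1×; b: 1×; e: 1×; a [bound]: 1×; c [bound]: 1×
left-to-right use order: e, n, b, c, a
typing: well-typed — term : T1 -> T3
ordered ✗ (no contiguous prefix/suffix split fits e, n, b, c, a)
linear ✓ (each of n, b, e, a, c used exactly once)
affine ✓ (no duplicate uses among n, b, e, a, c)
relevant ✓ (n, b, e, a, c: all used, weakening unneeded)
unrestricted ✓ (typability at T1 -> T3 is all that's needed)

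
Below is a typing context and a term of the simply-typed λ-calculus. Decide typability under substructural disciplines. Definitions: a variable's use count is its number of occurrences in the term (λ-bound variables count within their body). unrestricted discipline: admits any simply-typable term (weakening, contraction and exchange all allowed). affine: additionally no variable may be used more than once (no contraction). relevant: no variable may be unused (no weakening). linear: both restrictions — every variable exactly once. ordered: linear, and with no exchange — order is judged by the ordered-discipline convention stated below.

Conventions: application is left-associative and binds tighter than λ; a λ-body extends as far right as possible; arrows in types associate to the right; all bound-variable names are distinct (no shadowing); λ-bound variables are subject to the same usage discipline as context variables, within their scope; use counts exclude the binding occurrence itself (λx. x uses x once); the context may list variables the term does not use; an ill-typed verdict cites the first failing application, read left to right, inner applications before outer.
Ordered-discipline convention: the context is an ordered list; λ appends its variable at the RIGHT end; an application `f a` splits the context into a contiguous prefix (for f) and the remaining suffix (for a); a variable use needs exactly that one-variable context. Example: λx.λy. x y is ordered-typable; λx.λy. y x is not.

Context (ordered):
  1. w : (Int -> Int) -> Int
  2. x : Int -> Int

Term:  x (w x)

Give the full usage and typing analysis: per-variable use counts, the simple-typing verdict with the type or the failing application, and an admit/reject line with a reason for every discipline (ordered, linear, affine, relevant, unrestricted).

variable uses: w ×1, x ×2
use order (left to right): x, w, x
typing: ✓ — Int
ordered: ✗, x ×2 used more than once (contraction)
linear: ✗, x ×2 used more than once (contraction)
affine: ✗, x ×2 used more than once (contraction)
relevant: ✓, w, x: all used, weakening unneeded
unrestricted: ✓, typability at Int is all that's needed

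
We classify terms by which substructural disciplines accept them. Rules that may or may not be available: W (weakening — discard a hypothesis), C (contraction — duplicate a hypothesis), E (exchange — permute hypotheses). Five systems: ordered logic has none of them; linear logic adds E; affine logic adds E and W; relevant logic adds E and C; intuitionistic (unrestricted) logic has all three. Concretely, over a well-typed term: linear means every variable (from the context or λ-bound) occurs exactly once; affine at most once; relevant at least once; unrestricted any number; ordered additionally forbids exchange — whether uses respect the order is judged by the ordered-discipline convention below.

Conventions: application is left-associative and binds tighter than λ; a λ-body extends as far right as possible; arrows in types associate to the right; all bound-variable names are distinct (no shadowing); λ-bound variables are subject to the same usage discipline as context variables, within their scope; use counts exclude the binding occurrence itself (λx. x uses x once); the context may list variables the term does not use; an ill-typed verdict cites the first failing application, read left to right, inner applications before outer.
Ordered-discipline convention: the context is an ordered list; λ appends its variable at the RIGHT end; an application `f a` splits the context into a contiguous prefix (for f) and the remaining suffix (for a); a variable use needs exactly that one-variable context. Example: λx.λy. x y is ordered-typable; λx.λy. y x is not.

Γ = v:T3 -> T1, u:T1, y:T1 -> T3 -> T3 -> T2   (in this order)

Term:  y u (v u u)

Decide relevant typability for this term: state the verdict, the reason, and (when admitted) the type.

no — not simply typable
usage: v=1, u=3, y=1
order of uses: y, u, v, u, u
typing: ill-typed: argument of type T1 where T3 is required
all disciplines: ordered ✗, linear ✗, affine ✗, relevant ✗, unrestricted ✗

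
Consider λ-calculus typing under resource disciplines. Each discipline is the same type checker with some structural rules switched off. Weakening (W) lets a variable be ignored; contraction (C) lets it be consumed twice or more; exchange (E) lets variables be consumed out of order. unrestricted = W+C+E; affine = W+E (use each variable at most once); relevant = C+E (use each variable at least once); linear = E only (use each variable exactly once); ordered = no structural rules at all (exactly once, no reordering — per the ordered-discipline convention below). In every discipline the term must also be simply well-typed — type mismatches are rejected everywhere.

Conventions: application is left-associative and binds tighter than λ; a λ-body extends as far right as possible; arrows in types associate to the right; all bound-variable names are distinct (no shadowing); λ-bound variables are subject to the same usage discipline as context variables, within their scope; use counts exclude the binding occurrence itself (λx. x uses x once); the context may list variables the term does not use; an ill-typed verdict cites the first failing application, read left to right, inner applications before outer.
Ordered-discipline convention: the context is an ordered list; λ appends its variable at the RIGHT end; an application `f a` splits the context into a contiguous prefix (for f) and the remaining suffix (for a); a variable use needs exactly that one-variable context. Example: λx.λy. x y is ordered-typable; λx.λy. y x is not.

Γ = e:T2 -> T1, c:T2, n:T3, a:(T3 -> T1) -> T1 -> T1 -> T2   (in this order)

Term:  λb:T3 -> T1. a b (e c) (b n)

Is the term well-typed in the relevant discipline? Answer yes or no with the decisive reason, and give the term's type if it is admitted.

yes — none of e, c, n, a, b goes unused; term : (T3 -> T1) -> T2
counts: e: 1; c: 1; n: 1; a: 1; b (bound): 2
use order (left to right): a, b, e, c, b, n
typing: well-typed at (T3 -> T1) -> T2
summary: ordered ✗ · linear ✗ · affine ✗ · relevant ✓ · unrestricted ✓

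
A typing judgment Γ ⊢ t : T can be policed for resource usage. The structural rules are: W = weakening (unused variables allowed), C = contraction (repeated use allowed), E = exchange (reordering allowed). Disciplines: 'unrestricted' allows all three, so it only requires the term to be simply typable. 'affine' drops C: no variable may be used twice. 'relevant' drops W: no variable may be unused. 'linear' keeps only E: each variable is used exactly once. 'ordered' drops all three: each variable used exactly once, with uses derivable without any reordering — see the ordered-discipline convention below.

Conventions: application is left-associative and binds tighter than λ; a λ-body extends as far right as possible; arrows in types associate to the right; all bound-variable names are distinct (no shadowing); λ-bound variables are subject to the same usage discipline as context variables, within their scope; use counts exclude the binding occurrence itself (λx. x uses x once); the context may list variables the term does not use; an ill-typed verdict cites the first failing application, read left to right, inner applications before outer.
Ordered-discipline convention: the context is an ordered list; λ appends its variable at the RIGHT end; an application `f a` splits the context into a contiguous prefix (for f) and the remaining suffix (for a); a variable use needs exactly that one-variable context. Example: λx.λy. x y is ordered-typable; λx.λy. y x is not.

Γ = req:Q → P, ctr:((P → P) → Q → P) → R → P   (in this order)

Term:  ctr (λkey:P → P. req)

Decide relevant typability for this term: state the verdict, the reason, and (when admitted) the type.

no — needs weakening: key unused
counts: req: 1×, ctr: 1×, key (bound): 0×
order of uses: ctr, req
typing: ✓ — R → P
summary: ordered ✗, linear ✗, affine ✓, relevant ✗, unrestricted ✓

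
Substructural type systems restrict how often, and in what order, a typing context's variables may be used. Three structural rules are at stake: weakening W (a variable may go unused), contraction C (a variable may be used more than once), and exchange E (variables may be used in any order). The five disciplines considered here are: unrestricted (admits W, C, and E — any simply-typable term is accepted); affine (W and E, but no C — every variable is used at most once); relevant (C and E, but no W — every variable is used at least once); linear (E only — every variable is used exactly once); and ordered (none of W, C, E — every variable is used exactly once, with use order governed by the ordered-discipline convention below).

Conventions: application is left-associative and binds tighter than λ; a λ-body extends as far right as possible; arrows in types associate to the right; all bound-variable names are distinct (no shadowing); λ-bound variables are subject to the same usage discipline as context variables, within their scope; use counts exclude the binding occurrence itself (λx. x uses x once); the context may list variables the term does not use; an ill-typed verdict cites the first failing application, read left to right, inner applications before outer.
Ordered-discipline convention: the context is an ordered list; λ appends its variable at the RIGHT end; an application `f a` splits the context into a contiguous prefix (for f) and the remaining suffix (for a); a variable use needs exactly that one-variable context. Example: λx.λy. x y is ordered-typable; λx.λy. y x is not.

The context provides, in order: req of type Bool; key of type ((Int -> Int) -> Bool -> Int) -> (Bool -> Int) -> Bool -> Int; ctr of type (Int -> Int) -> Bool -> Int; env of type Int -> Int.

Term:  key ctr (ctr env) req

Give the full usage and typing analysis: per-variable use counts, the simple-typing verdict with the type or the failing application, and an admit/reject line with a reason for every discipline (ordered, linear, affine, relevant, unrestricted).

usage: req=1; key=1; ctr=2; env=1
order of uses: key, ctr, ctr, env, req
typing: ✓ — Int
ordered: ✗, repeated use of ctr ×2
linear: ✗, repeated use of ctr ×2
affine: ✗, repeated use of ctr ×2
relevant: ✓, every one of req, key, ctr, env appears
unrestricted: ✓, simply typable at Int; W, C, E all held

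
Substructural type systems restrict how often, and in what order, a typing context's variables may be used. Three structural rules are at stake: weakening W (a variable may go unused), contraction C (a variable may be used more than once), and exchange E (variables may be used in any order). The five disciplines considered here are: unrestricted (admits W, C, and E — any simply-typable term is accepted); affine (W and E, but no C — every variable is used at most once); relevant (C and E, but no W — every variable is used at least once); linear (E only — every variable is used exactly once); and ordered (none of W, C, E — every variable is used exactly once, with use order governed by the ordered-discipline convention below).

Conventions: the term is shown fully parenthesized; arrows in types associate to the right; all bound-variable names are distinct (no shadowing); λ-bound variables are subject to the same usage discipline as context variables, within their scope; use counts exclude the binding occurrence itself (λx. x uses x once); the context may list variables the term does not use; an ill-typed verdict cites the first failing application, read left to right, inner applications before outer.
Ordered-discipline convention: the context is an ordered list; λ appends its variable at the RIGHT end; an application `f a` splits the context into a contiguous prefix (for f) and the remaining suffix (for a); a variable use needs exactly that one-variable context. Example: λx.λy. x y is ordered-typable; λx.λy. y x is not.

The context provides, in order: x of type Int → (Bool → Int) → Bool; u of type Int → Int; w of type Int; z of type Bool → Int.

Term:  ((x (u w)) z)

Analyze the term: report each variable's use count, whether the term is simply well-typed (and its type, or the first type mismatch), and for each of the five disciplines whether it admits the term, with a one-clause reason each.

use counts: x: 1, u: 1, w: 1, z: 1
left-to-right use order: x, u, w, z
typing: well-typed at Bool
ordered: ✓, x, u, w, z once each; derivable with no W/C/E
linear: ✓, exactly-once usage across x, u, w, z
affine: ✓, none of x, u, w, z used more than once
relevant: ✓, at least one use each (x, u, w, z)
unrestricted: ✓, type-checks (Bool) and nothing is barred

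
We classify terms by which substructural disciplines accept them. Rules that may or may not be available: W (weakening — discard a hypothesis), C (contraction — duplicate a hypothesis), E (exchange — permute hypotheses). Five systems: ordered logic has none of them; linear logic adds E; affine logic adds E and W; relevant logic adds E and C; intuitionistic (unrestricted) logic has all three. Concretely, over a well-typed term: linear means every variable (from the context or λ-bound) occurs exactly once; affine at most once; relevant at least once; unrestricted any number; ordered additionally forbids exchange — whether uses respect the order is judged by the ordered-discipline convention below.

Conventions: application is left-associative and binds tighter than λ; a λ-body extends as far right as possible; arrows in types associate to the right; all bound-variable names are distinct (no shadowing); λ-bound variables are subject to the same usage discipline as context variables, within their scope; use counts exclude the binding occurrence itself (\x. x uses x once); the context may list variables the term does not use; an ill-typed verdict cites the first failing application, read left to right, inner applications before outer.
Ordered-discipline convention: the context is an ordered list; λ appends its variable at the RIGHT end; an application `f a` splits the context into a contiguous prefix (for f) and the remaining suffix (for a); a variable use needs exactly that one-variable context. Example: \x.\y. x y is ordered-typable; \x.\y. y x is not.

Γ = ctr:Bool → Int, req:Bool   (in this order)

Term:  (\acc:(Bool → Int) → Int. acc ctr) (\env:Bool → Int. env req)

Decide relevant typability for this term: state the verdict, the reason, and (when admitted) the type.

yes — at least one use each (ctr, req, acc, env); term : Int
usage: ctr: 1, req: 1, acc (bound): 1, env (bound): 1
left-to-right use order: acc, ctr, env, req
typing: well-typed — term : Int
across the five disciplines: ordered ✗ · linear ✓ · affine ✓ · relevant ✓ · unrestricted ✓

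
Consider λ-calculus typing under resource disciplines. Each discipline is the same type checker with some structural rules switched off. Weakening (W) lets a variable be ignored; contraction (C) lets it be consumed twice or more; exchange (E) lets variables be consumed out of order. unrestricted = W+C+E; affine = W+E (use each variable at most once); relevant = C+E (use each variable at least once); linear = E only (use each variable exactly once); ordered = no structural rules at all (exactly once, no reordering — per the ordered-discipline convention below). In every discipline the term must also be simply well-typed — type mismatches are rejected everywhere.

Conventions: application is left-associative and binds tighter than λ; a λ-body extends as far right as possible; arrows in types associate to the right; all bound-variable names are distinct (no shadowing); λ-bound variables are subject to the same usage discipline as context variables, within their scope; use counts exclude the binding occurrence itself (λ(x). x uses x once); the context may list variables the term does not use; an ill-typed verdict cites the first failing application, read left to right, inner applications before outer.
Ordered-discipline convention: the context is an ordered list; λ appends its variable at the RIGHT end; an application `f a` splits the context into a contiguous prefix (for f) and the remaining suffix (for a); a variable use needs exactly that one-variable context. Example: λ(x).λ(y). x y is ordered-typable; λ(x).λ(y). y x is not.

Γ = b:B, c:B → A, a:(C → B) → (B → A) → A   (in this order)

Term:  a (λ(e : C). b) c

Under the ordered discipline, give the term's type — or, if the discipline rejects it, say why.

not well-typed under ordered — unused: e — weakening required
counts: b: 1, c: 1, a: 1, e [bound]: 0
uses in reading order: a, b, c
typing: the term checks, with type A
all disciplines: ordered ✗, linear ✗, affine ✓, relevant ✗, unrestricted ✓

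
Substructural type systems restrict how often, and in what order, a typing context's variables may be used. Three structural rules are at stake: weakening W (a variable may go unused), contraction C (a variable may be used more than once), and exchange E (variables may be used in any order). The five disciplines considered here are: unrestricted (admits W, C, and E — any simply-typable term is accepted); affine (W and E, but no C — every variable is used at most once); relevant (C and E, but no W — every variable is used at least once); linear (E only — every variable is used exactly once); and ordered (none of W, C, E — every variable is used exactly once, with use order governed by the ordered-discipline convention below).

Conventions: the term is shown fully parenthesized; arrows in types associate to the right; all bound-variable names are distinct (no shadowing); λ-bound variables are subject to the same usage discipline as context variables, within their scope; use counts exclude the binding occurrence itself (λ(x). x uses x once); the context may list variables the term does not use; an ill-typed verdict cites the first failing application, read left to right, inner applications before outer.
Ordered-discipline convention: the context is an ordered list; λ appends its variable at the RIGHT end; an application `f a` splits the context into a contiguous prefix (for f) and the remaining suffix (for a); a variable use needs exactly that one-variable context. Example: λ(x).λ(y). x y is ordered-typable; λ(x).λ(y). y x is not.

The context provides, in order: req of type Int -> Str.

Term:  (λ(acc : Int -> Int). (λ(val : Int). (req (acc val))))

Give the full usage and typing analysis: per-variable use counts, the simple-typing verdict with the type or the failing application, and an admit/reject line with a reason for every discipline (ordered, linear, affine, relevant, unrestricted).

usage: req: 1, acc (bound): 1, val (bound): 1
use order (left to right): req, acc, val
typing: well-typed — term : (Int -> Int) -> Int -> Str
ordered: ✓, req, acc, val: once each, no exchange needed
linear: ✓, each of req, acc, val used exactly once
affine: ✓, req, acc, val: no repeats, contraction unneeded
relevant: ✓, none of req, acc, val goes unused
unrestricted: ✓, type-checks ((Int -> Int) -> Int -> Str) and nothing is barred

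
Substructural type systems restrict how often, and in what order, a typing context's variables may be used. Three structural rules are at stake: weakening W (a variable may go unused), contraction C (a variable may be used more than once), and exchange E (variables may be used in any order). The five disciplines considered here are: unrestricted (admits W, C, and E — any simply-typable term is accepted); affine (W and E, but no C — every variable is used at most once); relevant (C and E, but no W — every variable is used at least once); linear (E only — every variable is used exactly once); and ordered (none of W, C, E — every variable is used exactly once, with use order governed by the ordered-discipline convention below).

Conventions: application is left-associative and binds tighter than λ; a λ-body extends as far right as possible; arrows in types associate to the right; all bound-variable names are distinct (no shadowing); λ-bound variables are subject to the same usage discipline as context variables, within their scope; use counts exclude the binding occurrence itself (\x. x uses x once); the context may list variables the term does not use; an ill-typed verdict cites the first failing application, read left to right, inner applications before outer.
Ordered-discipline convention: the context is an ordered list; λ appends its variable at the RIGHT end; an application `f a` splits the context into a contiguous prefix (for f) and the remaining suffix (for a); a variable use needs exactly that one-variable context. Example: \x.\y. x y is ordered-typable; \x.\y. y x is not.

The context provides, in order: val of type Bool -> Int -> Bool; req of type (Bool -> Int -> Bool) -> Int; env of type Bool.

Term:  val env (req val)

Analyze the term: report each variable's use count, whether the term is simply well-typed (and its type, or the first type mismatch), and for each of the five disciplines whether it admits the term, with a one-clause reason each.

variable uses: val: 2; req: 1; env: 1
uses in reading order: val, env, req, val
typing: ✓ — Bool
ordered: ✗ — uses contraction: val ×2
linear: ✗ — uses contraction: val ×2
affine: ✗ — uses contraction: val ×2
relevant: ✓ — val, req, env: all used, weakening unneeded
unrestricted: ✓ — well-typed at Bool; no restrictions here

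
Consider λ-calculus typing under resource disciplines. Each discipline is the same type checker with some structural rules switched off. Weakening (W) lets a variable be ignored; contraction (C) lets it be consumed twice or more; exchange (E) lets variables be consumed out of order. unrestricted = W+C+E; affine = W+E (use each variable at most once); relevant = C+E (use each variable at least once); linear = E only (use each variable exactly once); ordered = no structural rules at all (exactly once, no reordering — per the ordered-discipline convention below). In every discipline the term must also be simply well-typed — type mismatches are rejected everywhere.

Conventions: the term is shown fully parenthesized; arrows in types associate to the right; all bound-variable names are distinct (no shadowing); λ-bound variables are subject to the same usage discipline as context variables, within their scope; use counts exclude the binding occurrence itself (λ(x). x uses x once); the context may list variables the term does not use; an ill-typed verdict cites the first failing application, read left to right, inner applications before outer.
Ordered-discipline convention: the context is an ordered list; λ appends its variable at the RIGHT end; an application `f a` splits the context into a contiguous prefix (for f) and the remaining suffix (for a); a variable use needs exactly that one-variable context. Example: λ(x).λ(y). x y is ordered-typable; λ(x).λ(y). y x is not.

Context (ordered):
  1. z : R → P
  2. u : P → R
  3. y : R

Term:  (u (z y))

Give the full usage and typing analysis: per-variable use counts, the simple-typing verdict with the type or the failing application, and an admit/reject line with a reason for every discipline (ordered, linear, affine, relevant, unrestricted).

counts: z ×1, u ×1, y ×1
use order (left to right): u, z, y
typing: the term checks, with type R
ordered ✗ (no contiguous prefix/suffix split fits u, z, y)
linear ✓ (single use per variable (z, u, y))
affine ✓ (at most one use each (z, u, y))
relevant ✓ (at least one use each (z, u, y))
unrestricted ✓ (well-typed at R; no restrictions here)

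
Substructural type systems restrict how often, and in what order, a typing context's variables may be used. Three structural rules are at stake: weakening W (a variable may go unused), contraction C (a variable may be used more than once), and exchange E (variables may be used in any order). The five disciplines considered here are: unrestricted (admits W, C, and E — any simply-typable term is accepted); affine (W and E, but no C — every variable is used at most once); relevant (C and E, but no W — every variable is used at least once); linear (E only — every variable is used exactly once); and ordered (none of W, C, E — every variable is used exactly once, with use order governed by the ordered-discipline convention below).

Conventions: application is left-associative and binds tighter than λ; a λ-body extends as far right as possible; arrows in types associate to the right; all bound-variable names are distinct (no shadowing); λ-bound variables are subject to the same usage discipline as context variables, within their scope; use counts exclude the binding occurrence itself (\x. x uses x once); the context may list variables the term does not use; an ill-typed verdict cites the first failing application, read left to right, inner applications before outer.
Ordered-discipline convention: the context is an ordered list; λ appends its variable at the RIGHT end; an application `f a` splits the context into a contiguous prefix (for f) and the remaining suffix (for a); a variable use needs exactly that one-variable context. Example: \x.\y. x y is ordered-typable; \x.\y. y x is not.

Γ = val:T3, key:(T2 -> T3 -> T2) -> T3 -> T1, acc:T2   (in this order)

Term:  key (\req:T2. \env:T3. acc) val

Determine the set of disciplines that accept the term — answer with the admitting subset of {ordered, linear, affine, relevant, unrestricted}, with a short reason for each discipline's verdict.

admitting disciplines: affine, unrestricted
counts: val ×1; key ×1; acc ×1; req (λ-bound) ×0; env (λ-bound) ×0
left-to-right use order: key, acc, val
typing: the term checks, with type T1
ordered: ✗, req, env never used (weakening)
linear: ✗, req, env never used (weakening)
affine: ✓, no duplicate uses among val, key, acc, req, env
relevant: ✗, req, env never used (weakening)
unrestricted: ✓, simply typable at T1; W, C, E all held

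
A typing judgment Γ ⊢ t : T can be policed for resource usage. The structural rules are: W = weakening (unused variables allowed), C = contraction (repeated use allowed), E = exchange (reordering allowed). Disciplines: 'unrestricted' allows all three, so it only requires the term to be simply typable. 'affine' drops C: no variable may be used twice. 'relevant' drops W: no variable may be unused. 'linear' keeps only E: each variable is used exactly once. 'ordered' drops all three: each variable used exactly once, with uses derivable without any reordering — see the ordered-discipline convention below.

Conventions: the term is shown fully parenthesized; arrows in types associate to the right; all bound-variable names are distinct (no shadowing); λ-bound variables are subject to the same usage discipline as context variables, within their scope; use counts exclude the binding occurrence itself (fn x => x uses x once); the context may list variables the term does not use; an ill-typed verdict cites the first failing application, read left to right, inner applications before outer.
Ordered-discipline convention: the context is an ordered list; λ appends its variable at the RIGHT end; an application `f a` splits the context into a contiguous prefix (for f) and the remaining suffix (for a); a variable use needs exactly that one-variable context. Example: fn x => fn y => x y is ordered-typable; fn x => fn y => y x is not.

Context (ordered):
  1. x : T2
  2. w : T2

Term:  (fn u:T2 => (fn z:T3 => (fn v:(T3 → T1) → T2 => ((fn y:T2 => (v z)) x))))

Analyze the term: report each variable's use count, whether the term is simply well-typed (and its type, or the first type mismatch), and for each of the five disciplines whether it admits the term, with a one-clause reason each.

variable uses: x=1, w=0, u [bound]=0, z [bound]=1, v [bound]=1, y [bound]=0
uses in reading order: v, z, x
typing: ill-typed: an argument T3 mismatches the expected T3 → T1
ordered: ✗, the type mismatch rejects it
linear: ✗, not simply typable
affine: ✗, fails simple typing
relevant: ✗, a type mismatch blocks all five
unrestricted: ✗, the type mismatch rejects it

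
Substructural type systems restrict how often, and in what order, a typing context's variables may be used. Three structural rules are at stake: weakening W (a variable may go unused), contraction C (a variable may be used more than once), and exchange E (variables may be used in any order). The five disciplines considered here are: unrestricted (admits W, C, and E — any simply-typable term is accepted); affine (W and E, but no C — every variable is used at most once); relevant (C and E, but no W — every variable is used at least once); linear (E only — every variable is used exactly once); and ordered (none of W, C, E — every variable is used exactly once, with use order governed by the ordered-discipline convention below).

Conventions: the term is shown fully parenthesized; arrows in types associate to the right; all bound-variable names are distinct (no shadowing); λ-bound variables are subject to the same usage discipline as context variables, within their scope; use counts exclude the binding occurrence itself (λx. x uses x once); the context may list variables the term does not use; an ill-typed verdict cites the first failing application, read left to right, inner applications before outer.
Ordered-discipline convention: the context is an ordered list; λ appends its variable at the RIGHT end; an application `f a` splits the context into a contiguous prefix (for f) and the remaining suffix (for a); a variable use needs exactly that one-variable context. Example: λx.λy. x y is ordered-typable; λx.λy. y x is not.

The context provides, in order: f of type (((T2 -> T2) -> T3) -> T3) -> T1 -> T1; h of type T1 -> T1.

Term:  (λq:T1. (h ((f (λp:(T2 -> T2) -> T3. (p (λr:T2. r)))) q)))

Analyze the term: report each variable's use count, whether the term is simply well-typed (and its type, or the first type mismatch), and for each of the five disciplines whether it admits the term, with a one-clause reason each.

use counts: f: 1; h: 1; q [bound]: 1; p [bound]: 1; r [bound]: 1
uses in reading order: h, f, p, r, q
typing: well-typed at T1 -> T1
ordered: ✗, use order h, f, p, r, q needs exchange
linear: ✓, f, h, q, p, r: one use apiece
affine: ✓, f, h, q, p, r: no repeats, contraction unneeded
relevant: ✓, none of f, h, q, p, r goes unused
unrestricted: ✓, typability at T1 -> T1 is all that's needed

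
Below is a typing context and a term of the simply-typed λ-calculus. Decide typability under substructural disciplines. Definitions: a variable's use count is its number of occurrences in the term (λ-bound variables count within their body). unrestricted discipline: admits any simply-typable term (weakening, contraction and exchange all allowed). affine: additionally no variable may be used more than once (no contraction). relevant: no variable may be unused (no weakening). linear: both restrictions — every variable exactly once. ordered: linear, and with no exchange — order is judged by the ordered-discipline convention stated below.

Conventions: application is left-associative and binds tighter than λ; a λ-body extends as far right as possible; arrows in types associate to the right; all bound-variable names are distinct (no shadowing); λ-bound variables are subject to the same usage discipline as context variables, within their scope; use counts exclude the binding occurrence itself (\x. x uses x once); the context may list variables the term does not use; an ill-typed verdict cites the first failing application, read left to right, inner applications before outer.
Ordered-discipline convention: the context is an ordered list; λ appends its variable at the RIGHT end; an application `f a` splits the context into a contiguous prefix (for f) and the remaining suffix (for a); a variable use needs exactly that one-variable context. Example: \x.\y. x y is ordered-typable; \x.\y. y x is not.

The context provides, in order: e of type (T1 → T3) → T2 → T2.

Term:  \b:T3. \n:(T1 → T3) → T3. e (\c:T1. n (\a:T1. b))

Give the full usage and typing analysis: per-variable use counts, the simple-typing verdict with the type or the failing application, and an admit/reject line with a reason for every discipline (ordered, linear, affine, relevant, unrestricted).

usage: e: 1×; b (λ-bound): 1×; n (λ-bound): 1×; c (λ-bound): 0×; a (λ-bound): 0×
uses in reading order: e, n, b
typing: ✓ — T3 → ((T1 → T3) → T3) → T2 → T2
ordered: ✗ — needs weakening: c, a unused
linear: ✗ — needs weakening: c, a unused
affine: ✓ — at most one use each (e, b, n, c, a)
relevant: ✗ — needs weakening: c, a unused
unrestricted: ✓ — typability at T3 → ((T1 → T3) → T3) → T2 → T2 is all that's needed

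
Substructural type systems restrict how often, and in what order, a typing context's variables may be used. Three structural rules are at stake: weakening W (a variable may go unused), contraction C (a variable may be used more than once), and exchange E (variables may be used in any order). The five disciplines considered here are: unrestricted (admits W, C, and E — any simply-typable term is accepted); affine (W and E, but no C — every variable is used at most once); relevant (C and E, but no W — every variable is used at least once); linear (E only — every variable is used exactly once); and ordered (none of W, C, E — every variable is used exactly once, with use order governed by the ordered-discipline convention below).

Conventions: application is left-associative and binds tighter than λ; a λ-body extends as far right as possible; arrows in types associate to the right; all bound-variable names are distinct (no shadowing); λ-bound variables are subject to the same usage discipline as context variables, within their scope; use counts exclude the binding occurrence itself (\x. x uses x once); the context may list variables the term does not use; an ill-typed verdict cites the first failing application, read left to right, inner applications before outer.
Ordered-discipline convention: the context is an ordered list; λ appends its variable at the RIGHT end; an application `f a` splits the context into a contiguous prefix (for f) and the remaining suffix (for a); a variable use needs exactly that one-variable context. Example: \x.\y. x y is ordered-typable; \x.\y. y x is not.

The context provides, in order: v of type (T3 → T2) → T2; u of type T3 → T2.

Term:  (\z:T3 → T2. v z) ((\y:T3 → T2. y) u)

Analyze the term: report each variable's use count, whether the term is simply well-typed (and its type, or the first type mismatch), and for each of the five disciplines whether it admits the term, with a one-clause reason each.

usage: v=1, u=1, z (λ-bound)=1, y (λ-bound)=1
uses in reading order: v, z, y, u
typing: well-typed — term : T2
ordered: ✓ — v, u, z, y once each; derivable with no W/C/E
linear: ✓ — v, u, z, y: one use apiece
affine: ✓ — no duplicate uses among v, u, z, y
relevant: ✓ — at least one use each (v, u, z, y)
unrestricted: ✓ — typability at T2 is all that's needed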